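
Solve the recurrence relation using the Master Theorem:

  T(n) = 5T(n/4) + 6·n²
Θ(n²)

Master Theorem: a = 5, b = 4, f(n) = 6·n².
Compute the critical exponent d = log₄(5) = 1.161.
Compare f(n) = Θ(n²) against n^d:
  k = 2 > d = 1.161, so f(n) = Ω(n^(d+ε)) — Case 3.
  Regularity: a·(n/b)^2/n^2 = a/b^2 = 5/16 < 1 ✓.
  The top-level work dominates: T(n) = Θ(f(n)) = Θ(n²).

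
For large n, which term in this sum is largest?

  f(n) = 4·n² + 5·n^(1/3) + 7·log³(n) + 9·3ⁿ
9·3ⁿ

Looking at each term:
  - 4·n² is O(n²)
  - 5·n^(1/3) is O(n^(1/3))
  - 7·log³(n) is O(log³ n)
  - 9·3ⁿ is O(3ⁿ)

The term 9·3ⁿ (O(3ⁿ)) grows fastest and dominates all others.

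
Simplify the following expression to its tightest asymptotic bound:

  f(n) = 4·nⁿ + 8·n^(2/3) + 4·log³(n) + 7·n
Θ(nⁿ)

Order the terms by growth rate: 4·log³(n) ≺ 8·n^(2/3) ≺ 7·n ≺ 4·nⁿ.
The fastest-growing term 4·nⁿ dominates as n → ∞; dropping its constant factor gives Θ(nⁿ).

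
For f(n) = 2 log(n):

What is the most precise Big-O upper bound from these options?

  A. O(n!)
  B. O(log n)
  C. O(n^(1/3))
B

f(n) = 2 log(n) is O(log n).
All listed options are valid Big-O bounds (upper bounds),
but O(log n) is the tightest (smallest valid bound).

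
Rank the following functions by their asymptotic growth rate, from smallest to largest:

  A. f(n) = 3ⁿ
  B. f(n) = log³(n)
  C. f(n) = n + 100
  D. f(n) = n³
B < C < D < A

Comparing growth rates:
B = log³(n) is O(log³ n)
C = n + 100 is O(n)
D = n³ is O(n³)
A = 3ⁿ is O(3ⁿ)

Therefore, the order from slowest to fastest is: B < C < D < A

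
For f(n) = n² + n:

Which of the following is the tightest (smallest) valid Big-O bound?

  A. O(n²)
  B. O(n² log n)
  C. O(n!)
A

f(n) = n² + n is O(n²).
All listed options are valid Big-O bounds (upper bounds),
but O(n²) is the tightest (smallest valid bound).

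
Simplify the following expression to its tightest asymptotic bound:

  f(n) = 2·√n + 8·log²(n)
Θ(√n)

Order the terms by growth rate: 8·log²(n) ≺ 2·√n.
The fastest-growing term 2·√n dominates as n → ∞; dropping its constant factor gives Θ(√n).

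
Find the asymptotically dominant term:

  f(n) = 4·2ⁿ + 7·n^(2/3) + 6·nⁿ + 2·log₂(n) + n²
6·nⁿ

Looking at each term:
  - 4·2ⁿ is O(2ⁿ)
  - 7·n^(2/3) is O(n^(2/3))
  - 6·nⁿ is O(nⁿ)
  - 2·log₂(n) is O(log n)
  - n² is O(n²)

The term 6·nⁿ (O(nⁿ)) grows fastest and dominates all others.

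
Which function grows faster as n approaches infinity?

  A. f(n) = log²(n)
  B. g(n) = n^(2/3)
B

f(n) = log²(n) is O(log² n), while g(n) = n^(2/3) is O(n^(2/3)).
Since O(n^(2/3)) grows faster than O(log² n), g(n) dominates.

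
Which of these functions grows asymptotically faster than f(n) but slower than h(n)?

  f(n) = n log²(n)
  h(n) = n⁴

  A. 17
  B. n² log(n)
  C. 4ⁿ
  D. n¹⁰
B

We need g(n) with n log²(n) = o(g(n)) and g(n) = o(n⁴), i.e. O(n log² n) ≺ g ≺ O(n⁴).
Check each option:
  A. 17 — O(1) does not grow strictly faster than f(n)
  B. n² log(n) — O(n² log n) is strictly between O(n log² n) and O(n⁴) ✓
  C. 4ⁿ — O(4ⁿ) does not grow strictly slower than h(n)
  D. n¹⁰ — O(n¹⁰) does not grow strictly slower than h(n)

Only option B (n² log(n)) lies strictly between.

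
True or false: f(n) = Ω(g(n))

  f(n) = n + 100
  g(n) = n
True

f(n) = n + 100 and g(n) = n are both O(n).
Big-Ω permits equal growth rates (f ≥ c·g for some c > 0), so f(n) = Ω(g(n)) is true.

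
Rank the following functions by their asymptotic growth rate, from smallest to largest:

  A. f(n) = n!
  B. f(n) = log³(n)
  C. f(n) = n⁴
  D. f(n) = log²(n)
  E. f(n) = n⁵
D < B < C < E < A

Comparing growth rates:
D = log²(n) is O(log² n)
B = log³(n) is O(log³ n)
C = n⁴ is O(n⁴)
E = n⁵ is O(n⁵)
A = n! is O(n!)

Therefore, the order from slowest to fastest is: D < B < C < E < A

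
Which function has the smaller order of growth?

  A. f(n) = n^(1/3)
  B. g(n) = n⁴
A

f(n) = n^(1/3) is O(n^(1/3)), while g(n) = n⁴ is O(n⁴).
Since O(n^(1/3)) grows slower than O(n⁴), f(n) is dominated.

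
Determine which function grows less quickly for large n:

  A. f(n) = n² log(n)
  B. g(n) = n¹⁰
A

f(n) = n² log(n) is O(n² log n), while g(n) = n¹⁰ is O(n¹⁰).
Since O(n² log n) grows slower than O(n¹⁰), f(n) is dominated.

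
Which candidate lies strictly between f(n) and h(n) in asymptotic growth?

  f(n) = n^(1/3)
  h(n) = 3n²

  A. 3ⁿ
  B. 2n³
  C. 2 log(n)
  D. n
D

We need g(n) with n^(1/3) = o(g(n)) and g(n) = o(3n²), i.e. O(n^(1/3)) ≺ g ≺ O(n²).
Check each option:
  A. 3ⁿ — O(3ⁿ) does not grow strictly slower than h(n)
  B. 2n³ — O(n³) does not grow strictly slower than h(n)
  C. 2 log(n) — O(log n) does not grow strictly faster than f(n)
  D. n — O(n) is strictly between O(n^(1/3)) and O(n²) ✓

Only option D (n) lies strictly between.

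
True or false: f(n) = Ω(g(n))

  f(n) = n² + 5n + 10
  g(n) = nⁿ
False

f(n) = n² + 5n + 10 is O(n²), and g(n) = nⁿ is O(nⁿ).
Since O(n²) grows slower than O(nⁿ), f(n) = Ω(g(n)) is false.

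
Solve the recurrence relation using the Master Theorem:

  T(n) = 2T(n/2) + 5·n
Θ(n log n)

Master Theorem: a = 2, b = 2, f(n) = 5·n.
Compute the critical exponent d = log₂(2) = 1.
Compare f(n) = Θ(n) against n^d:
  k = 1 = d, so f(n) = Θ(n^d) — Case 2.
  Work is balanced across levels: T(n) = Θ(n^d log n) = Θ(n log n).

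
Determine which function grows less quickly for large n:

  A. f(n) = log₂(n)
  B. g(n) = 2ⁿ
A

f(n) = log₂(n) is O(log n), while g(n) = 2ⁿ is O(2ⁿ).
Since O(log n) grows slower than O(2ⁿ), f(n) is dominated.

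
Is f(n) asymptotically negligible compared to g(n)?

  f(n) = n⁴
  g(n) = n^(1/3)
False

f(n) = n⁴ is O(n⁴), and g(n) = n^(1/3) is O(n^(1/3)).
Since O(n⁴) grows faster than or equal to O(n^(1/3)), f(n) = o(g(n)) is false.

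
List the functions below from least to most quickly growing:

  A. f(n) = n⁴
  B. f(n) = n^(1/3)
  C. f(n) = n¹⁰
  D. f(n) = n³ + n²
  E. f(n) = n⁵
B < D < A < E < C

Comparing growth rates:
B = n^(1/3) is O(n^(1/3))
D = n³ + n² is O(n³)
A = n⁴ is O(n⁴)
E = n⁵ is O(n⁵)
C = n¹⁰ is O(n¹⁰)

Therefore, the order from slowest to fastest is: B < D < A < E < C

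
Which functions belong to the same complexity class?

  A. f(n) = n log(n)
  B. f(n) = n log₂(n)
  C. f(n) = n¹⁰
A and B

Examining each function:
  A. n log(n) is O(n log n)
  B. n log₂(n) is O(n log n)
  C. n¹⁰ is O(n¹⁰)

Functions A and B both have the same complexity class.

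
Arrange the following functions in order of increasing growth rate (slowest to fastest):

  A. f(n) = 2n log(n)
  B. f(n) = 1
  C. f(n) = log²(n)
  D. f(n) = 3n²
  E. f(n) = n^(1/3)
B < C < E < A < D

Comparing growth rates:
B = 1 is O(1)
C = log²(n) is O(log² n)
E = n^(1/3) is O(n^(1/3))
A = 2n log(n) is O(n log n)
D = 3n² is O(n²)

Therefore, the order from slowest to fastest is: B < C < E < A < D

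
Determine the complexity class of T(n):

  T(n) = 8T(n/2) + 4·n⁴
Θ(n⁴)

Master Theorem: a = 8, b = 2, f(n) = 4·n⁴.
Compute the critical exponent d = log₂(8) = 3.
Compare f(n) = Θ(n⁴) against n^d:
  k = 4 > d = 3, so f(n) = Ω(n^(d+ε)) — Case 3.
  Regularity: a·(n/b)^4/n^4 = a/b^4 = 8/16 < 1 ✓.
  The top-level work dominates: T(n) = Θ(f(n)) = Θ(n⁴).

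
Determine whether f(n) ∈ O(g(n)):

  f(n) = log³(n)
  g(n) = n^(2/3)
True

f(n) = log³(n) is O(log³ n), and g(n) = n^(2/3) is O(n^(2/3)).
Since O(log³ n) ⊆ O(n^(2/3)) (f grows no faster than g), f(n) = O(g(n)) is true.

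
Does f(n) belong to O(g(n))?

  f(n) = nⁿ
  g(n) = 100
False

f(n) = nⁿ is O(nⁿ), and g(n) = 100 is O(1).
Since O(nⁿ) grows faster than O(1), f(n) = O(g(n)) is false.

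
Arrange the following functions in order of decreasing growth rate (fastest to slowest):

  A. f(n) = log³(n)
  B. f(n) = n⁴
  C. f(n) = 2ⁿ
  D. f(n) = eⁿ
D > C > B > A

Comparing growth rates:
D = eⁿ is O(eⁿ)
C = 2ⁿ is O(2ⁿ)
B = n⁴ is O(n⁴)
A = log³(n) is O(log³ n)

Therefore, the order from fastest to slowest is: D > C > B > A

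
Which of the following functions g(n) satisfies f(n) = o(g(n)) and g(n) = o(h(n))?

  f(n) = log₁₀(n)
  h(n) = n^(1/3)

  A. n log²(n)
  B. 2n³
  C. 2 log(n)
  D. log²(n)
D

We need g(n) with log₁₀(n) = o(g(n)) and g(n) = o(n^(1/3)), i.e. O(log n) ≺ g ≺ O(n^(1/3)).
Check each option:
  A. n log²(n) — O(n log² n) does not grow strictly slower than h(n)
  B. 2n³ — O(n³) does not grow strictly slower than h(n)
  C. 2 log(n) — O(log n) does not grow strictly faster than f(n)
  D. log²(n) — O(log² n) is strictly between O(log n) and O(n^(1/3)) ✓

Only option D (log²(n)) lies strictly between.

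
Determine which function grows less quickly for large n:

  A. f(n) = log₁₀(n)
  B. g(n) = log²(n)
A

f(n) = log₁₀(n) is O(log n), while g(n) = log²(n) is O(log² n).
Since O(log n) grows slower than O(log² n), f(n) is dominated.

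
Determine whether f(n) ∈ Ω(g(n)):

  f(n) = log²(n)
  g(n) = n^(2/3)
False

f(n) = log²(n) is O(log² n), and g(n) = n^(2/3) is O(n^(2/3)).
Since O(log² n) grows slower than O(n^(2/3)), f(n) = Ω(g(n)) is false.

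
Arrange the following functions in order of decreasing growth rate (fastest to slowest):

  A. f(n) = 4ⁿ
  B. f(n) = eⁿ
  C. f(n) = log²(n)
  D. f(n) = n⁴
A > B > D > C

Comparing growth rates:
A = 4ⁿ is O(4ⁿ)
B = eⁿ is O(eⁿ)
D = n⁴ is O(n⁴)
C = log²(n) is O(log² n)

Therefore, the order from fastest to slowest is: A > B > D > C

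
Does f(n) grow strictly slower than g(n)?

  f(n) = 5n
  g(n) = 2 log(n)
False

f(n) = 5n is O(n), and g(n) = 2 log(n) is O(log n).
Since O(n) grows faster than or equal to O(log n), f(n) = o(g(n)) is false.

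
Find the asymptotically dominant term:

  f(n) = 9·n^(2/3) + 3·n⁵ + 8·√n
3·n⁵

Looking at each term:
  - 9·n^(2/3) is O(n^(2/3))
  - 3·n⁵ is O(n⁵)
  - 8·√n is O(√n)

The term 3·n⁵ (O(n⁵)) grows fastest and dominates all others.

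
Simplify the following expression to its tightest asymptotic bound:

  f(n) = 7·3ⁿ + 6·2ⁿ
Θ(3ⁿ)

Order the terms by growth rate: 6·2ⁿ ≺ 7·3ⁿ.
The fastest-growing term 7·3ⁿ dominates as n → ∞; dropping its constant factor gives Θ(3ⁿ).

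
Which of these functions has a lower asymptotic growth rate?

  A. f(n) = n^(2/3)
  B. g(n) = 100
B

f(n) = n^(2/3) is O(n^(2/3)), while g(n) = 100 is O(1).
Since O(1) grows slower than O(n^(2/3)), g(n) is dominated.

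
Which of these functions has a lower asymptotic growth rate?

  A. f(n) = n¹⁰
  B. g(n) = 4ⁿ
A

f(n) = n¹⁰ is O(n¹⁰), while g(n) = 4ⁿ is O(4ⁿ).
Since O(n¹⁰) grows slower than O(4ⁿ), f(n) is dominated.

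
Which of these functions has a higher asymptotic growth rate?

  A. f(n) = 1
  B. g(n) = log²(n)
B

f(n) = 1 is O(1), while g(n) = log²(n) is O(log² n).
Since O(log² n) grows faster than O(1), g(n) dominates.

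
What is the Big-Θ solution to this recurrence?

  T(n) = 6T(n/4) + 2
Θ(n^log₄(6))

Master Theorem: a = 6, b = 4, f(n) = 2.
Compute the critical exponent d = log₄(6) = 1.292.
Compare f(n) = Θ(1) against n^d:
  k = 0 < d = 1.292, so f(n) = O(n^(d-ε)) — Case 1.
  The recursion cost dominates: T(n) = Θ(n^d) = Θ(n^log₄(6)).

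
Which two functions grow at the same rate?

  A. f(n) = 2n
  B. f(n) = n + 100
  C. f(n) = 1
A and B

Examining each function:
  A. 2n is O(n)
  B. n + 100 is O(n)
  C. 1 is O(1)

Functions A and B both have the same complexity class.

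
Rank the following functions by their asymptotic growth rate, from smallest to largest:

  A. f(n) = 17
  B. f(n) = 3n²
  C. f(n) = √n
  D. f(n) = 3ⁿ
A < C < B < D

Comparing growth rates:
A = 17 is O(1)
C = √n is O(√n)
B = 3n² is O(n²)
D = 3ⁿ is O(3ⁿ)

Therefore, the order from slowest to fastest is: A < C < B < D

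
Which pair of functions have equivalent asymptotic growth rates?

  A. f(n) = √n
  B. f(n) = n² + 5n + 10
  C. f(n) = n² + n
B and C

Examining each function:
  A. √n is O(√n)
  B. n² + 5n + 10 is O(n²)
  C. n² + n is O(n²)

Functions B and C both have the same complexity class.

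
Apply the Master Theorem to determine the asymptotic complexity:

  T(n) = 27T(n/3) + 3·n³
Θ(n³ log n)

Master Theorem: a = 27, b = 3, f(n) = 3·n³.
Compute the critical exponent d = log₃(27) = 3.
Compare f(n) = Θ(n³) against n^d:
  k = 3 = d, so f(n) = Θ(n^d) — Case 2.
  Work is balanced across levels: T(n) = Θ(n^d log n) = Θ(n³ log n).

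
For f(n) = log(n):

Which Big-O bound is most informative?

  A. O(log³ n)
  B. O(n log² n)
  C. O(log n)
C

f(n) = log(n) is O(log n).
All listed options are valid Big-O bounds (upper bounds),
but O(log n) is the tightest (smallest valid bound).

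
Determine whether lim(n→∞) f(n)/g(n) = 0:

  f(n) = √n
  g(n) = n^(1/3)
False

f(n) = √n is O(√n), and g(n) = n^(1/3) is O(n^(1/3)).
Since O(√n) grows faster than or equal to O(n^(1/3)), f(n) = o(g(n)) is false.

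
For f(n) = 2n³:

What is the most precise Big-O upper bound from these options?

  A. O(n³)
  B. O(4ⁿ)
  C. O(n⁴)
A

f(n) = 2n³ is O(n³).
All listed options are valid Big-O bounds (upper bounds),
but O(n³) is the tightest (smallest valid bound).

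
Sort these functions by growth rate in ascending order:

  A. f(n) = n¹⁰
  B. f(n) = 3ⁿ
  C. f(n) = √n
C < A < B

Comparing growth rates:
C = √n is O(√n)
A = n¹⁰ is O(n¹⁰)
B = 3ⁿ is O(3ⁿ)

Therefore, the order from slowest to fastest is: C < A < B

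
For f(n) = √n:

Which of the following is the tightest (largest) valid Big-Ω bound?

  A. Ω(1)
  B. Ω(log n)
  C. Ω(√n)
C

f(n) = √n is Ω(√n).
All listed options are valid Big-Ω bounds (lower bounds),
but Ω(√n) is the tightest (largest valid bound).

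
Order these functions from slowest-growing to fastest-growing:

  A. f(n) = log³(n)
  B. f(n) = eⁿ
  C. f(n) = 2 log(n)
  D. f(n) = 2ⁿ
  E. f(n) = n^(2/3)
C < A < E < D < B

Comparing growth rates:
C = 2 log(n) is O(log n)
A = log³(n) is O(log³ n)
E = n^(2/3) is O(n^(2/3))
D = 2ⁿ is O(2ⁿ)
B = eⁿ is O(eⁿ)

Therefore, the order from slowest to fastest is: C < A < E < D < B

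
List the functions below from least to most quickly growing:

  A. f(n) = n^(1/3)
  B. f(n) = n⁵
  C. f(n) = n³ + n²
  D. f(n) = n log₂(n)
A < D < C < B

Comparing growth rates:
A = n^(1/3) is O(n^(1/3))
D = n log₂(n) is O(n log n)
C = n³ + n² is O(n³)
B = n⁵ is O(n⁵)

Therefore, the order from slowest to fastest is: A < D < C < B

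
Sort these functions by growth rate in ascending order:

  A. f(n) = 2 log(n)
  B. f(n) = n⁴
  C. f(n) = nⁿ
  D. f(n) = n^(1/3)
A < D < B < C

Comparing growth rates:
A = 2 log(n) is O(log n)
D = n^(1/3) is O(n^(1/3))
B = n⁴ is O(n⁴)
C = nⁿ is O(nⁿ)

Therefore, the order from slowest to fastest is: A < D < B < C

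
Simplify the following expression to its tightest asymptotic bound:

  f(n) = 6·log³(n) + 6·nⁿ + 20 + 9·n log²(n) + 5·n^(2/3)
Θ(nⁿ)

Order the terms by growth rate: 20 ≺ 6·log³(n) ≺ 5·n^(2/3) ≺ 9·n log²(n) ≺ 6·nⁿ.
The fastest-growing term 6·nⁿ dominates as n → ∞; dropping its constant factor gives Θ(nⁿ).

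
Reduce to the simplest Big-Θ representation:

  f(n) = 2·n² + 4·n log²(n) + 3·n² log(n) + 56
Θ(n² log n)

Order the terms by growth rate: 56 ≺ 4·n log²(n) ≺ 2·n² ≺ 3·n² log(n).
The fastest-growing term 3·n² log(n) dominates as n → ∞; dropping its constant factor gives Θ(n² log n).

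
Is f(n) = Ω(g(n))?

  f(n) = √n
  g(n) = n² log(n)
False

f(n) = √n is O(√n), and g(n) = n² log(n) is O(n² log n).
Since O(√n) grows slower than O(n² log n), f(n) = Ω(g(n)) is false.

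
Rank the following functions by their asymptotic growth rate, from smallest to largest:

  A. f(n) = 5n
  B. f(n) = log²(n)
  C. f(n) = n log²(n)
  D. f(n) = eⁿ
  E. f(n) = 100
E < B < A < C < D

Comparing growth rates:
E = 100 is O(1)
B = log²(n) is O(log² n)
A = 5n is O(n)
C = n log²(n) is O(n log² n)
D = eⁿ is O(eⁿ)

Therefore, the order from slowest to fastest is: E < B < A < C < D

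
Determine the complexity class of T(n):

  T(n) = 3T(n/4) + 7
Θ(n^log₄(3))

Master Theorem: a = 3, b = 4, f(n) = 7.
Compute the critical exponent d = log₄(3) = 0.792.
Compare f(n) = Θ(1) against n^d:
  k = 0 < d = 0.792, so f(n) = O(n^(d-ε)) — Case 1.
  The recursion cost dominates: T(n) = Θ(n^d) = Θ(n^log₄(3)).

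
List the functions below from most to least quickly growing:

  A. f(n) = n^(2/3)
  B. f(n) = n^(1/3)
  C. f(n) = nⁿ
C > A > B

Comparing growth rates:
C = nⁿ is O(nⁿ)
A = n^(2/3) is O(n^(2/3))
B = n^(1/3) is O(n^(1/3))

Therefore, the order from fastest to slowest is: C > A > B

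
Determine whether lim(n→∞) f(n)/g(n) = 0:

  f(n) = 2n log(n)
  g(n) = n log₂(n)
False

f(n) = 2n log(n) is O(n log n), and g(n) = n log₂(n) is O(n log n).
Since they have the same growth rate, f(n) = o(g(n)) is false.
(f = o(g) requires f to grow strictly slower, not equal.)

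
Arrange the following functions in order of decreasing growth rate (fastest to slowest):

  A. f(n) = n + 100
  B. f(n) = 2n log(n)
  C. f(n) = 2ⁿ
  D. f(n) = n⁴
C > D > B > A

Comparing growth rates:
C = 2ⁿ is O(2ⁿ)
D = n⁴ is O(n⁴)
B = 2n log(n) is O(n log n)
A = n + 100 is O(n)

Therefore, the order from fastest to slowest is: C > D > B > A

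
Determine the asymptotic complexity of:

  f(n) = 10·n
O(n)

The dominant term in 10·n is 10·n, which is Θ(n).
Constants are absorbed, so the tightest bound is O(n).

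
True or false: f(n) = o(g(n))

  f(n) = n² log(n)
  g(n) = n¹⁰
True

f(n) = n² log(n) is O(n² log n), and g(n) = n¹⁰ is O(n¹⁰).
Since O(n² log n) grows strictly slower than O(n¹⁰), f(n) = o(g(n)) is true.
This means lim(n→∞) f(n)/g(n) = 0.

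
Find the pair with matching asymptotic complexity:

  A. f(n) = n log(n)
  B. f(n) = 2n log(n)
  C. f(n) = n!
A and B

Examining each function:
  A. n log(n) is O(n log n)
  B. 2n log(n) is O(n log n)
  C. n! is O(n!)

Functions A and B both have the same complexity class.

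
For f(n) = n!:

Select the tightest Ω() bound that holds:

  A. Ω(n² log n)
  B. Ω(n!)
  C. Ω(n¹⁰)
B

f(n) = n! is Ω(n!).
All listed options are valid Big-Ω bounds (lower bounds),
but Ω(n!) is the tightest (largest valid bound).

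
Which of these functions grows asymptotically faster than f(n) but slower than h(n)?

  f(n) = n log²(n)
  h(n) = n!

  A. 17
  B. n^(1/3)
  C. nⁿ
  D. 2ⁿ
D

We need g(n) with n log²(n) = o(g(n)) and g(n) = o(n!), i.e. O(n log² n) ≺ g ≺ O(n!).
Check each option:
  A. 17 — O(1) does not grow strictly faster than f(n)
  B. n^(1/3) — O(n^(1/3)) does not grow strictly faster than f(n)
  C. nⁿ — O(nⁿ) does not grow strictly slower than h(n)
  D. 2ⁿ — O(2ⁿ) is strictly between O(n log² n) and O(n!) ✓

Only option D (2ⁿ) lies strictly between.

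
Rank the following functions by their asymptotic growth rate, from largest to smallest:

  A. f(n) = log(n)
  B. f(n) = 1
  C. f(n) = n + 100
C > A > B

Comparing growth rates:
C = n + 100 is O(n)
A = log(n) is O(log n)
B = 1 is O(1)

Therefore, the order from fastest to slowest is: C > A > B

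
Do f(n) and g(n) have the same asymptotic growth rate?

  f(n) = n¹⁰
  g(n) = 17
False

f(n) = n¹⁰ is O(n¹⁰), and g(n) = 17 is O(1).
Since they have different growth rates, f(n) = Θ(g(n)) is false.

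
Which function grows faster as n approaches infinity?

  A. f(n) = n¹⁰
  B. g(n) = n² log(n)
A

f(n) = n¹⁰ is O(n¹⁰), while g(n) = n² log(n) is O(n² log n).
Since O(n¹⁰) grows faster than O(n² log n), f(n) dominates.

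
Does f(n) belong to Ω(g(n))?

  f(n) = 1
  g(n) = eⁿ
False

f(n) = 1 is O(1), and g(n) = eⁿ is O(eⁿ).
Since O(1) grows slower than O(eⁿ), f(n) = Ω(g(n)) is false.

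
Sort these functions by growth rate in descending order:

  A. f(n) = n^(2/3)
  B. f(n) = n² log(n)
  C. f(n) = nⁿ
C > B > A

Comparing growth rates:
C = nⁿ is O(nⁿ)
B = n² log(n) is O(n² log n)
A = n^(2/3) is O(n^(2/3))

Therefore, the order from fastest to slowest is: C > B > A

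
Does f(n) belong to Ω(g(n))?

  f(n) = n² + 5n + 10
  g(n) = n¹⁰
False

f(n) = n² + 5n + 10 is O(n²), and g(n) = n¹⁰ is O(n¹⁰).
Since O(n²) grows slower than O(n¹⁰), f(n) = Ω(g(n)) is false.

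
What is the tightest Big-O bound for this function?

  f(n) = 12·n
O(n)

The dominant term in 12·n is 12·n, which is Θ(n).
Constants are absorbed, so the tightest bound is O(n).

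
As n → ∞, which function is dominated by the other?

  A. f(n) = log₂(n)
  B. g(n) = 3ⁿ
A

f(n) = log₂(n) is O(log n), while g(n) = 3ⁿ is O(3ⁿ).
Since O(log n) grows slower than O(3ⁿ), f(n) is dominated.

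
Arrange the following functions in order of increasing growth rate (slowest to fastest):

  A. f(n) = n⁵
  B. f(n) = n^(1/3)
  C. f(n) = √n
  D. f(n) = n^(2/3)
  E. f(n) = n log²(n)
B < C < D < E < A

Comparing growth rates:
B = n^(1/3) is O(n^(1/3))
C = √n is O(√n)
D = n^(2/3) is O(n^(2/3))
E = n log²(n) is O(n log² n)
A = n⁵ is O(n⁵)

Therefore, the order from slowest to fastest is: B < C < D < E < A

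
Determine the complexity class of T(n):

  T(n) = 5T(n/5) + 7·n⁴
Θ(n⁴)

Master Theorem: a = 5, b = 5, f(n) = 7·n⁴.
Compute the critical exponent d = log₅(5) = 1.
Compare f(n) = Θ(n⁴) against n^d:
  k = 4 > d = 1, so f(n) = Ω(n^(d+ε)) — Case 3.
  Regularity: a·(n/b)^4/n^4 = a/b^4 = 5/625 < 1 ✓.
  The top-level work dominates: T(n) = Θ(f(n)) = Θ(n⁴).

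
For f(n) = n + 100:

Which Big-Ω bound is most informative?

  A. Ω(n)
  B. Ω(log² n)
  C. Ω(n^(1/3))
A

f(n) = n + 100 is Ω(n).
All listed options are valid Big-Ω bounds (lower bounds),
but Ω(n) is the tightest (largest valid bound).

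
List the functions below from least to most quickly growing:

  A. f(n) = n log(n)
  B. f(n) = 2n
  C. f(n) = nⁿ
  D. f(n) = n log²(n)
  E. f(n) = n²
B < A < D < E < C

Comparing growth rates:
B = 2n is O(n)
A = n log(n) is O(n log n)
D = n log²(n) is O(n log² n)
E = n² is O(n²)
C = nⁿ is O(nⁿ)

Therefore, the order from slowest to fastest is: B < A < D < E < C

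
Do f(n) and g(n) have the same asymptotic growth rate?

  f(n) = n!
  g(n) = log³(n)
False

f(n) = n! is O(n!), and g(n) = log³(n) is O(log³ n).
Since they have different growth rates, f(n) = Θ(g(n)) is false.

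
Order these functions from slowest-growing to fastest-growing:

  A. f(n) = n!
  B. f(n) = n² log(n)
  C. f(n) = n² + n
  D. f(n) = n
D < C < B < A

Comparing growth rates:
D = n is O(n)
C = n² + n is O(n²)
B = n² log(n) is O(n² log n)
A = n! is O(n!)

Therefore, the order from slowest to fastest is: D < C < B < A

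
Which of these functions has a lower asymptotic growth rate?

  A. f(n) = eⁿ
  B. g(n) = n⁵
B

f(n) = eⁿ is O(eⁿ), while g(n) = n⁵ is O(n⁵).
Since O(n⁵) grows slower than O(eⁿ), g(n) is dominated.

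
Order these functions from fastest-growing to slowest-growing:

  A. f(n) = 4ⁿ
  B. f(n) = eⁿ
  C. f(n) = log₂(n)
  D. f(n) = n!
D > A > B > C

Comparing growth rates:
D = n! is O(n!)
A = 4ⁿ is O(4ⁿ)
B = eⁿ is O(eⁿ)
C = log₂(n) is O(log n)

Therefore, the order from fastest to slowest is: D > A > B > C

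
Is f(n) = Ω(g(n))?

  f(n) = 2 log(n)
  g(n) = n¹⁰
False

f(n) = 2 log(n) is O(log n), and g(n) = n¹⁰ is O(n¹⁰).
Since O(log n) grows slower than O(n¹⁰), f(n) = Ω(g(n)) is false.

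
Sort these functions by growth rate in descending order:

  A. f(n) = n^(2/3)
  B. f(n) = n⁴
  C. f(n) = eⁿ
C > B > A

Comparing growth rates:
C = eⁿ is O(eⁿ)
B = n⁴ is O(n⁴)
A = n^(2/3) is O(n^(2/3))

Therefore, the order from fastest to slowest is: C > B > A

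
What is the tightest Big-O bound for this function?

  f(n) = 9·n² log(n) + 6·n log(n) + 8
O(n² log n)

The dominant term in 9·n² log(n) + 6·n log(n) + 8 is 9·n² log(n), which is Θ(n² log n).
Lower-order terms (6·n log(n), 8) are asymptotically negligible.
Constants are absorbed, so the tightest bound is O(n² log n).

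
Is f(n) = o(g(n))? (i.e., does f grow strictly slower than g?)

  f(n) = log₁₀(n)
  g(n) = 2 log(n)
False

f(n) = log₁₀(n) is O(log n), and g(n) = 2 log(n) is O(log n).
Since they have the same growth rate, f(n) = o(g(n)) is false.
(f = o(g) requires f to grow strictly slower, not equal.)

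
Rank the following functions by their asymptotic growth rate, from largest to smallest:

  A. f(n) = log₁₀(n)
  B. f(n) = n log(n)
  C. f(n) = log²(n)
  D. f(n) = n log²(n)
D > B > C > A

Comparing growth rates:
D = n log²(n) is O(n log² n)
B = n log(n) is O(n log n)
C = log²(n) is O(log² n)
A = log₁₀(n) is O(log n)

Therefore, the order from fastest to slowest is: D > B > C > A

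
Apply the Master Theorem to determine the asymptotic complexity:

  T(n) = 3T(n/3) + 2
Θ(n)

Master Theorem: a = 3, b = 3, f(n) = 2.
Compute the critical exponent d = log₃(3) = 1.
Compare f(n) = Θ(1) against n^d:
  k = 0 < d = 1, so f(n) = O(n^(d-ε)) — Case 1.
  The recursion cost dominates: T(n) = Θ(n^d) = Θ(n).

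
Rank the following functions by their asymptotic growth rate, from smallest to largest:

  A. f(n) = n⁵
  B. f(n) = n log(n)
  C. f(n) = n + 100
C < B < A

Comparing growth rates:
C = n + 100 is O(n)
B = n log(n) is O(n log n)
A = n⁵ is O(n⁵)

Therefore, the order from slowest to fastest is: C < B < A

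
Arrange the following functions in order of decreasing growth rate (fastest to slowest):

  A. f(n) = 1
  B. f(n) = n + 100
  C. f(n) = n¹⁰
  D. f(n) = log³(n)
C > B > D > A

Comparing growth rates:
C = n¹⁰ is O(n¹⁰)
B = n + 100 is O(n)
D = log³(n) is O(log³ n)
A = 1 is O(1)

Therefore, the order from fastest to slowest is: C > B > D > A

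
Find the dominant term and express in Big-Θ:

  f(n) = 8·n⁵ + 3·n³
Θ(n⁵)

Order the terms by growth rate: 3·n³ ≺ 8·n⁵.
The fastest-growing term 8·n⁵ dominates as n → ∞; dropping its constant factor gives Θ(n⁵).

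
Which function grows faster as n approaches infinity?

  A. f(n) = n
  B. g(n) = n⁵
B

f(n) = n is O(n), while g(n) = n⁵ is O(n⁵).
Since O(n⁵) grows faster than O(n), g(n) dominates.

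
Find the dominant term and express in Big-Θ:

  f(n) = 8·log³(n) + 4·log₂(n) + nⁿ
Θ(nⁿ)

Order the terms by growth rate: 4·log₂(n) ≺ 8·log³(n) ≺ nⁿ.
The fastest-growing term nⁿ dominates as n → ∞; dropping its constant factor gives Θ(nⁿ).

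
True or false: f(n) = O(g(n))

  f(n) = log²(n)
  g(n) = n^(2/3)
True

f(n) = log²(n) is O(log² n), and g(n) = n^(2/3) is O(n^(2/3)).
Since O(log² n) ⊆ O(n^(2/3)) (f grows no faster than g), f(n) = O(g(n)) is true.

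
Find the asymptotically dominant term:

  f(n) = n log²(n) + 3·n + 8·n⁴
8·n⁴

Looking at each term:
  - n log²(n) is O(n log² n)
  - 3·n is O(n)
  - 8·n⁴ is O(n⁴)

The term 8·n⁴ (O(n⁴)) grows fastest and dominates all others.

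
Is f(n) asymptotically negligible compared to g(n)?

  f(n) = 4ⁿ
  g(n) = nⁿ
True

f(n) = 4ⁿ is O(4ⁿ), and g(n) = nⁿ is O(nⁿ).
Since O(4ⁿ) grows strictly slower than O(nⁿ), f(n) = o(g(n)) is true.
This means lim(n→∞) f(n)/g(n) = 0.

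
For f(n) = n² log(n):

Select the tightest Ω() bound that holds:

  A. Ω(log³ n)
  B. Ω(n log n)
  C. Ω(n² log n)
C

f(n) = n² log(n) is Ω(n² log n).
All listed options are valid Big-Ω bounds (lower bounds),
but Ω(n² log n) is the tightest (largest valid bound).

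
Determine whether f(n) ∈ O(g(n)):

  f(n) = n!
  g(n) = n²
False

f(n) = n! is O(n!), and g(n) = n² is O(n²).
Since O(n!) grows faster than O(n²), f(n) = O(g(n)) is false.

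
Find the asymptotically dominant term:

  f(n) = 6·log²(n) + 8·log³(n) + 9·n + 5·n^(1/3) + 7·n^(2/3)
9·n

Looking at each term:
  - 6·log²(n) is O(log² n)
  - 8·log³(n) is O(log³ n)
  - 9·n is O(n)
  - 5·n^(1/3) is O(n^(1/3))
  - 7·n^(2/3) is O(n^(2/3))

The term 9·n (O(n)) grows fastest and dominates all others.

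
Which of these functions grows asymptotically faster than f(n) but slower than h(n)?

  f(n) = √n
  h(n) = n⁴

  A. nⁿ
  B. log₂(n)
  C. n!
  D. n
D

We need g(n) with √n = o(g(n)) and g(n) = o(n⁴), i.e. O(√n) ≺ g ≺ O(n⁴).
Check each option:
  A. nⁿ — O(nⁿ) does not grow strictly slower than h(n)
  B. log₂(n) — O(log n) does not grow strictly faster than f(n)
  C. n! — O(n!) does not grow strictly slower than h(n)
  D. n — O(n) is strictly between O(√n) and O(n⁴) ✓

Only option D (n) lies strictly between.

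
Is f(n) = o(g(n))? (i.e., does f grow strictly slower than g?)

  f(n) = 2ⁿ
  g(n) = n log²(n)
False

f(n) = 2ⁿ is O(2ⁿ), and g(n) = n log²(n) is O(n log² n).
Since O(2ⁿ) grows faster than or equal to O(n log² n), f(n) = o(g(n)) is false.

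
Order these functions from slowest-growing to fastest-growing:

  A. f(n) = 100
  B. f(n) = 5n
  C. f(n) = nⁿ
A < B < C

Comparing growth rates:
A = 100 is O(1)
B = 5n is O(n)
C = nⁿ is O(nⁿ)

Therefore, the order from slowest to fastest is: A < B < C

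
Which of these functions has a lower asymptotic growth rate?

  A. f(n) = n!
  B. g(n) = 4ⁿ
B

f(n) = n! is O(n!), while g(n) = 4ⁿ is O(4ⁿ).
Since O(4ⁿ) grows slower than O(n!), g(n) is dominated.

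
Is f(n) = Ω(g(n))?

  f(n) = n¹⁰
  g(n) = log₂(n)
True

f(n) = n¹⁰ is O(n¹⁰), and g(n) = log₂(n) is O(log n).
Since O(n¹⁰) grows at least as fast as O(log n), f(n) = Ω(g(n)) is true.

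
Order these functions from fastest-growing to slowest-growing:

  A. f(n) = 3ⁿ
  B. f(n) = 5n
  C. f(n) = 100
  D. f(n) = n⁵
A > D > B > C

Comparing growth rates:
A = 3ⁿ is O(3ⁿ)
D = n⁵ is O(n⁵)
B = 5n is O(n)
C = 100 is O(1)

Therefore, the order from fastest to slowest is: A > D > B > C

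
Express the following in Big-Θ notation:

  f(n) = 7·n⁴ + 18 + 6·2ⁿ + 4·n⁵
Θ(2ⁿ)

Order the terms by growth rate: 18 ≺ 7·n⁴ ≺ 4·n⁵ ≺ 6·2ⁿ.
The fastest-growing term 6·2ⁿ dominates as n → ∞; dropping its constant factor gives Θ(2ⁿ).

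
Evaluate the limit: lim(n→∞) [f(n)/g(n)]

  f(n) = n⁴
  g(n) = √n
∞

Since n⁴ (O(n⁴)) grows faster than √n (O(√n)),
the ratio f(n)/g(n) → ∞ as n → ∞.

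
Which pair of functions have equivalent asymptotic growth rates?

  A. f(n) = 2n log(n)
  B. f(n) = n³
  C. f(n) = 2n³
B and C

Examining each function:
  A. 2n log(n) is O(n log n)
  B. n³ is O(n³)
  C. 2n³ is O(n³)

Functions B and C both have the same complexity class.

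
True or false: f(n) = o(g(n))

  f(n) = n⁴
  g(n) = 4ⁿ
True

f(n) = n⁴ is O(n⁴), and g(n) = 4ⁿ is O(4ⁿ).
Since O(n⁴) grows strictly slower than O(4ⁿ), f(n) = o(g(n)) is true.
This means lim(n→∞) f(n)/g(n) = 0.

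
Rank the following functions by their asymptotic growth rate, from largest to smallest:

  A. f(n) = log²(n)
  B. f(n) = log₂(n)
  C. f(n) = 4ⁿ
C > A > B

Comparing growth rates:
C = 4ⁿ is O(4ⁿ)
A = log²(n) is O(log² n)
B = log₂(n) is O(log n)

Therefore, the order from fastest to slowest is: C > A > B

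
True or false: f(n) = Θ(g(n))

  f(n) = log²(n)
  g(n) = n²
False

f(n) = log²(n) is O(log² n), and g(n) = n² is O(n²).
Since they have different growth rates, f(n) = Θ(g(n)) is false.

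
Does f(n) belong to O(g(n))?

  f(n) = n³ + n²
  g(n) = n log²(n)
False

f(n) = n³ + n² is O(n³), and g(n) = n log²(n) is O(n log² n).
Since O(n³) grows faster than O(n log² n), f(n) = O(g(n)) is false.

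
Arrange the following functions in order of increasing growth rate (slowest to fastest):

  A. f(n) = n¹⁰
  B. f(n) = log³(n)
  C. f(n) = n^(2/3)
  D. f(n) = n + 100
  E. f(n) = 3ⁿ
B < C < D < A < E

Comparing growth rates:
B = log³(n) is O(log³ n)
C = n^(2/3) is O(n^(2/3))
D = n + 100 is O(n)
A = n¹⁰ is O(n¹⁰)
E = 3ⁿ is O(3ⁿ)

Therefore, the order from slowest to fastest is: B < C < D < A < E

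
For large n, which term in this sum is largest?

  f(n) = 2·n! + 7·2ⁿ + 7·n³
2·n!

Looking at each term:
  - 2·n! is O(n!)
  - 7·2ⁿ is O(2ⁿ)
  - 7·n³ is O(n³)

The term 2·n! (O(n!)) grows fastest and dominates all others.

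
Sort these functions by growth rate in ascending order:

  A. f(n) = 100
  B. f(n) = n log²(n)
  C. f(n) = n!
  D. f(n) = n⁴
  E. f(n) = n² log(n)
A < B < E < D < C

Comparing growth rates:
A = 100 is O(1)
B = n log²(n) is O(n log² n)
E = n² log(n) is O(n² log n)
D = n⁴ is O(n⁴)
C = n! is O(n!)

Therefore, the order from slowest to fastest is: A < B < E < D < C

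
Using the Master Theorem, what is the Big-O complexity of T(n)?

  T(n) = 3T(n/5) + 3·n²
Θ(n²)

Master Theorem: a = 3, b = 5, f(n) = 3·n².
Compute the critical exponent d = log₅(3) = 0.683.
Compare f(n) = Θ(n²) against n^d:
  k = 2 > d = 0.683, so f(n) = Ω(n^(d+ε)) — Case 3.
  Regularity: a·(n/b)^2/n^2 = a/b^2 = 3/25 < 1 ✓.
  The top-level work dominates: T(n) = Θ(f(n)) = Θ(n²).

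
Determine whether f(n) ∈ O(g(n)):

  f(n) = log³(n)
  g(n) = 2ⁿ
True

f(n) = log³(n) is O(log³ n), and g(n) = 2ⁿ is O(2ⁿ).
Since O(log³ n) ⊆ O(2ⁿ) (f grows no faster than g), f(n) = O(g(n)) is true.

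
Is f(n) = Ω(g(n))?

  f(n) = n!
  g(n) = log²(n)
True

f(n) = n! is O(n!), and g(n) = log²(n) is O(log² n).
Since O(n!) grows at least as fast as O(log² n), f(n) = Ω(g(n)) is true.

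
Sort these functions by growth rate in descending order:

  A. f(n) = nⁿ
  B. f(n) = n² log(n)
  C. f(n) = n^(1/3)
A > B > C

Comparing growth rates:
A = nⁿ is O(nⁿ)
B = n² log(n) is O(n² log n)
C = n^(1/3) is O(n^(1/3))

Therefore, the order from fastest to slowest is: A > B > C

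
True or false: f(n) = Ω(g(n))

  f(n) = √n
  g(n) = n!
False

f(n) = √n is O(√n), and g(n) = n! is O(n!).
Since O(√n) grows slower than O(n!), f(n) = Ω(g(n)) is false.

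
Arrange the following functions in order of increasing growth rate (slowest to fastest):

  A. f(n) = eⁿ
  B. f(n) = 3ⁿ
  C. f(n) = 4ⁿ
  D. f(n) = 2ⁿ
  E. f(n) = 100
E < D < A < B < C

Comparing growth rates:
E = 100 is O(1)
D = 2ⁿ is O(2ⁿ)
A = eⁿ is O(eⁿ)
B = 3ⁿ is O(3ⁿ)
C = 4ⁿ is O(4ⁿ)

Therefore, the order from slowest to fastest is: E < D < A < B < C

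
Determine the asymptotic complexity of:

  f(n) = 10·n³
O(n³)

The dominant term in 10·n³ is 10·n³, which is Θ(n³).
Constants are absorbed, so the tightest bound is O(n³).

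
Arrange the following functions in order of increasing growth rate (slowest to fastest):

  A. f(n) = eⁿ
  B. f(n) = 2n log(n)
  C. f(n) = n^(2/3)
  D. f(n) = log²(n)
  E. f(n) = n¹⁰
D < C < B < E < A

Comparing growth rates:
D = log²(n) is O(log² n)
C = n^(2/3) is O(n^(2/3))
B = 2n log(n) is O(n log n)
E = n¹⁰ is O(n¹⁰)
A = eⁿ is O(eⁿ)

Therefore, the order from slowest to fastest is: D < C < B < E < A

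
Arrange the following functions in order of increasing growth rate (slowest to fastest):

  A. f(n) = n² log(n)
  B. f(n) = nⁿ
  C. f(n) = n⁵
A < C < B

Comparing growth rates:
A = n² log(n) is O(n² log n)
C = n⁵ is O(n⁵)
B = nⁿ is O(nⁿ)

Therefore, the order from slowest to fastest is: A < C < B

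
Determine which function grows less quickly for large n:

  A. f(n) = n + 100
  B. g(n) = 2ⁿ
A

f(n) = n + 100 is O(n), while g(n) = 2ⁿ is O(2ⁿ).
Since O(n) grows slower than O(2ⁿ), f(n) is dominated.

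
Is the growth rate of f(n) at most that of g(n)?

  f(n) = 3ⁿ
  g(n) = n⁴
False

f(n) = 3ⁿ is O(3ⁿ), and g(n) = n⁴ is O(n⁴).
Since O(3ⁿ) grows faster than O(n⁴), f(n) = O(g(n)) is false.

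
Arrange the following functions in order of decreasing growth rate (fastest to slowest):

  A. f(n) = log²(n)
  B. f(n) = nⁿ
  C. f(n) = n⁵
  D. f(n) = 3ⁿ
B > D > C > A

Comparing growth rates:
B = nⁿ is O(nⁿ)
D = 3ⁿ is O(3ⁿ)
C = n⁵ is O(n⁵)
A = log²(n) is O(log² n)

Therefore, the order from fastest to slowest is: B > D > C > A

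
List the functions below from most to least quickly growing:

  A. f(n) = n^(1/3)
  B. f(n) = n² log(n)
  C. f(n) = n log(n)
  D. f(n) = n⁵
D > B > C > A

Comparing growth rates:
D = n⁵ is O(n⁵)
B = n² log(n) is O(n² log n)
C = n log(n) is O(n log n)
A = n^(1/3) is O(n^(1/3))

Therefore, the order from fastest to slowest is: D > B > C > A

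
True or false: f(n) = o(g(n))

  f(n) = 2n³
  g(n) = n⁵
True

f(n) = 2n³ is O(n³), and g(n) = n⁵ is O(n⁵).
Since O(n³) grows strictly slower than O(n⁵), f(n) = o(g(n)) is true.
This means lim(n→∞) f(n)/g(n) = 0.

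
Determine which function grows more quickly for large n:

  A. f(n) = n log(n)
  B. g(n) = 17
A

f(n) = n log(n) is O(n log n), while g(n) = 17 is O(1).
Since O(n log n) grows faster than O(1), f(n) dominates.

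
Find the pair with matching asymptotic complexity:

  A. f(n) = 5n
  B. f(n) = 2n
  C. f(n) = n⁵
A and B

Examining each function:
  A. 5n is O(n)
  B. 2n is O(n)
  C. n⁵ is O(n⁵)

Functions A and B both have the same complexity class.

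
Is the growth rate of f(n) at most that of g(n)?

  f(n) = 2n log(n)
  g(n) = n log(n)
True

f(n) = 2n log(n) and g(n) = n log(n) are both O(n log n).
Big-O permits equal growth rates (f ≤ c·g for some c), so f(n) = O(g(n)) is true.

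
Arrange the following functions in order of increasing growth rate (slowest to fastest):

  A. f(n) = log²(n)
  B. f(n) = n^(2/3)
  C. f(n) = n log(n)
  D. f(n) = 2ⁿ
A < B < C < D

Comparing growth rates:
A = log²(n) is O(log² n)
B = n^(2/3) is O(n^(2/3))
C = n log(n) is O(n log n)
D = 2ⁿ is O(2ⁿ)

Therefore, the order from slowest to fastest is: A < B < C < D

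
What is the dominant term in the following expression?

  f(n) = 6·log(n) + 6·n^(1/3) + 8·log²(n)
6·n^(1/3)

Looking at each term:
  - 6·log(n) is O(log n)
  - 6·n^(1/3) is O(n^(1/3))
  - 8·log²(n) is O(log² n)

The term 6·n^(1/3) (O(n^(1/3))) grows fastest and dominates all others.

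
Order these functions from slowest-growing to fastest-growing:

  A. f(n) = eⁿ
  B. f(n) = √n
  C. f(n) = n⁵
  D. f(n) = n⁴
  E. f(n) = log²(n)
E < B < D < C < A

Comparing growth rates:
E = log²(n) is O(log² n)
B = √n is O(√n)
D = n⁴ is O(n⁴)
C = n⁵ is O(n⁵)
A = eⁿ is O(eⁿ)

Therefore, the order from slowest to fastest is: E < B < D < C < A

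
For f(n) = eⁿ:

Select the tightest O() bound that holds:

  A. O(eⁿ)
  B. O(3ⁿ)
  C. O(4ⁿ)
A

f(n) = eⁿ is O(eⁿ).
All listed options are valid Big-O bounds (upper bounds),
but O(eⁿ) is the tightest (smallest valid bound).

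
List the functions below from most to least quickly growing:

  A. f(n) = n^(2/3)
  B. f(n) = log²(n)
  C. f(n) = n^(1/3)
A > C > B

Comparing growth rates:
A = n^(2/3) is O(n^(2/3))
C = n^(1/3) is O(n^(1/3))
B = log²(n) is O(log² n)

Therefore, the order from fastest to slowest is: A > C > B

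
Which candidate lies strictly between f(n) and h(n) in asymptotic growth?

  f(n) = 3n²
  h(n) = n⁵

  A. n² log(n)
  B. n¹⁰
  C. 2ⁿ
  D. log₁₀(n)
A

We need g(n) with 3n² = o(g(n)) and g(n) = o(n⁵), i.e. O(n²) ≺ g ≺ O(n⁵).
Check each option:
  A. n² log(n) — O(n² log n) is strictly between O(n²) and O(n⁵) ✓
  B. n¹⁰ — O(n¹⁰) does not grow strictly slower than h(n)
  C. 2ⁿ — O(2ⁿ) does not grow strictly slower than h(n)
  D. log₁₀(n) — O(log n) does not grow strictly faster than f(n)

Only option A (n² log(n)) lies strictly between.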